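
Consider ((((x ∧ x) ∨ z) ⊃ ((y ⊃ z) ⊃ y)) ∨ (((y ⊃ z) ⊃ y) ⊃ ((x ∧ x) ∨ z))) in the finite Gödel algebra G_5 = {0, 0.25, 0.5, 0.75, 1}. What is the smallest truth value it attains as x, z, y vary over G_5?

1.00

Every assignment gives 1. For instance at x = 0, z = 0, y = 0:
  (x ∧ x) = min(0, 0) = 0
  ((x ∧ x) ∨ z) = max(0, 0) = 0
  (y ⊃ z): 0 ≤ 0, so result = 1
  ((y ⊃ z) ⊃ y): 1 > 0, so result = 0
  (((x ∧ x) ∨ z) ⊃ ((y ⊃ z) ⊃ y)): 0 ≤ 0, so result = 1
  (y ⊃ z): 0 ≤ 0, so result = 1
  ((y ⊃ z) ⊃ y): 1 > 0, so result = 0
  (x ∧ x) = min(0, 0) = 0
  ((x ∧ x) ∨ z) = max(0, 0) = 0
  (((y ⊃ z) ⊃ y) ⊃ ((x ∧ x) ∨ z)): 0 ≤ 0, so result = 1
  ((((x ∧ x) ∨ z) ⊃ ((y ⊃ z) ⊃ y)) ∨ (((y ⊃ z) ⊃ y) ⊃ ((x ∧ x) ∨ z))) = max(1, 1) = 1
All 125 assignments give value 1 — the formula is a G_5-tautology.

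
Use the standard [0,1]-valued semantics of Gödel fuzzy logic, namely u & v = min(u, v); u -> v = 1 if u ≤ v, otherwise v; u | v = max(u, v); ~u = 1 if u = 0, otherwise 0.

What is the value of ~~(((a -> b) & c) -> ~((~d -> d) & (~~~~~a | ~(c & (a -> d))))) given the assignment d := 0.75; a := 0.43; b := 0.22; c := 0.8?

(a -> b): 0.43 > 0.22, so result = 0.22
((a -> b) & c) = min(0.22, 0.8) = 0.22
~d: Gödel ¬ of 0.75 = 0 (operand ≠ 0)
(~d -> d): 0 ≤ 0.75, so result = 1
~a: Gödel ¬ of 0.43 = 0 (operand ≠ 0)
~~a: Gödel ¬ of 0 = 1 (operand is 0)
~~~a: Gödel ¬ of 1 = 0 (operand ≠ 0)
~~~~a: Gödel ¬ of 0 = 1 (operand is 0)
~~~~~a: Gödel ¬ of 1 = 0 (operand ≠ 0)
(a -> d): 0.43 ≤ 0.75, so result = 1
(c & (a -> d)) = min(0.8, 1) = 0.8
~(c & (a -> d)): Gödel ¬ of 0.8 = 0 (operand ≠ 0)
(~~~~~a | ~(c & (a -> d))) = max(0, 0) = 0
((~d -> d) & (~~~~~a | ~(c & (a -> d)))) = min(1, 0) = 0
~((~d -> d) & (~~~~~a | ~(c & (a -> d)))): Gödel ¬ of 0 = 1 (operand is 0)
(((a -> b) & c) -> ~((~d -> d) & (~~~~~a | ~(c & (a -> d))))): 0.22 ≤ 1, so result = 1
~(((a -> b) & c) -> ~((~d -> d) & (~~~~~a | ~(c & (a -> d))))): Gödel ¬ of 1 = 0 (operand ≠ 0)
~~(((a -> b) & c) -> ~((~d -> d) & (~~~~~a | ~(c & (a -> d))))): Gödel ¬ of 0 = 1 (operand is 0)

1.00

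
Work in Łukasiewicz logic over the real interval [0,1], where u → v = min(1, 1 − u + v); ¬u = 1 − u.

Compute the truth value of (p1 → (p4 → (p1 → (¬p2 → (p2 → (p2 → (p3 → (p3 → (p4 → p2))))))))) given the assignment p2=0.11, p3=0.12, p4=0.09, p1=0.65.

1.00

¬p2: Łukasiewicz ¬ gives 1 − 0.11 = 0.89
(p4 → p2): min(1, 1 − 0.09 + 0.11) = 1
(p3 → (p4 → p2)): min(1, 1 − 0.12 + 1) = 1
(p3 → (p3 → (p4 → p2))): min(1, 1 − 0.12 + 1) = 1
(p2 → (p3 → (p3 → (p4 → p2)))): min(1, 1 − 0.11 + 1) = 1
(p2 → (p2 → (p3 → (p3 → (p4 → p2))))): min(1, 1 − 0.11 + 1) = 1
(¬p2 → (p2 → (p2 → (p3 → (p3 → (p4 → p2)))))): min(1, 1 − 0.89 + 1) = 1
(p1 → (¬p2 → (p2 → (p2 → (p3 → (p3 → (p4 → p2))))))): min(1, 1 − 0.65 + 1) = 1
(p4 → (p1 → (¬p2 → (p2 → (p2 → (p3 → (p3 → (p4 → p2)))))))): min(1, 1 − 0.09 + 1) = 1
(p1 → (p4 → (p1 → (¬p2 → (p2 → (p2 → (p3 → (p3 → (p4 → p2))))))))): min(1, 1 − 0.65 + 1) = 1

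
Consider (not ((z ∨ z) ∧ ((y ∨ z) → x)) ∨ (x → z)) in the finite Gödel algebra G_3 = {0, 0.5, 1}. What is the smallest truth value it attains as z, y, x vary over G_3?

The minimum is attained at z = 0.5, y = 0, x = 1:
  (z ∨ z) = max(0.5, 0.5) = 0.5
  (y ∨ z) = max(0, 0.5) = 0.5
  ((y ∨ z) → x): 0.5 ≤ 1, so result = 1
  ((z ∨ z) ∧ ((y ∨ z) → x)) = min(0.5, 1) = 0.5
  not ((z ∨ z) ∧ ((y ∨ z) → x)): Gödel ¬ of 0.5 = 0 (operand ≠ 0)
  (x → z): 1 > 0.5, so result = 0.5
  (not ((z ∨ z) ∧ ((y ∨ z) → x)) ∨ (x → z)) = max(0, 0.5) = 0.5
Checking all 27 assignments confirms none give a value below 0.50.

0.50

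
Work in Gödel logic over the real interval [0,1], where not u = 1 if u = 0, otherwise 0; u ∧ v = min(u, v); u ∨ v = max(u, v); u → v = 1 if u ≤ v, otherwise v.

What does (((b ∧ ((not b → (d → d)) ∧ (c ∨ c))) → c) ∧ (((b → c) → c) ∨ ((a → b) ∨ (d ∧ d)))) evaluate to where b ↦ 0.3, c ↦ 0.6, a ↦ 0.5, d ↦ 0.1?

0.60

not b: Gödel ¬ of 0.3 = 0 (operand ≠ 0)
(d → d): 0.1 ≤ 0.1, so result = 1
(not b → (d → d)): 0 ≤ 1, so result = 1
(c ∨ c) = max(0.6, 0.6) = 0.6
((not b → (d → d)) ∧ (c ∨ c)) = min(1, 0.6) = 0.6
(b ∧ ((not b → (d → d)) ∧ (c ∨ c))) = min(0.3, 0.6) = 0.3
((b ∧ ((not b → (d → d)) ∧ (c ∨ c))) → c): 0.3 ≤ 0.6, so result = 1
(b → c): 0.3 ≤ 0.6, so result = 1
((b → c) → c): 1 > 0.6, so result = 0.6
(a → b): 0.5 > 0.3, so result = 0.3
(d ∧ d) = min(0.1, 0.1) = 0.1
((a → b) ∨ (d ∧ d)) = max(0.3, 0.1) = 0.3
(((b → c) → c) ∨ ((a → b) ∨ (d ∧ d))) = max(0.6, 0.3) = 0.6
(((b ∧ ((not b → (d → d)) ∧ (c ∨ c))) → c) ∧ (((b → c) → c) ∨ ((a → b) ∨ (d ∧ d)))) = min(1, 0.6) = 0.6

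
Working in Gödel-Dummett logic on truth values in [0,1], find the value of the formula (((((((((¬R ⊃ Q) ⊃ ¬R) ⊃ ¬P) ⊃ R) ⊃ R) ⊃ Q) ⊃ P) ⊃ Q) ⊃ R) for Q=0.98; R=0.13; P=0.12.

¬R: Gödel ¬ of 0.13 = 0 (operand ≠ 0)
(¬R ⊃ Q): 0 ≤ 0.98, so result = 1
¬R: Gödel ¬ of 0.13 = 0 (operand ≠ 0)
((¬R ⊃ Q) ⊃ ¬R): 1 > 0, so result = 0
¬P: Gödel ¬ of 0.12 = 0 (operand ≠ 0)
(((¬R ⊃ Q) ⊃ ¬R) ⊃ ¬P): 0 ≤ 0, so result = 1
((((¬R ⊃ Q) ⊃ ¬R) ⊃ ¬P) ⊃ R): 1 > 0.13, so result = 0.13
(((((¬R ⊃ Q) ⊃ ¬R) ⊃ ¬P) ⊃ R) ⊃ R): 0.13 ≤ 0.13, so result = 1
((((((¬R ⊃ Q) ⊃ ¬R) ⊃ ¬P) ⊃ R) ⊃ R) ⊃ Q): 1 > 0.98, so result = 0.98
(((((((¬R ⊃ Q) ⊃ ¬R) ⊃ ¬P) ⊃ R) ⊃ R) ⊃ Q) ⊃ P): 0.98 > 0.12, so result = 0.12
((((((((¬R ⊃ Q) ⊃ ¬R) ⊃ ¬P) ⊃ R) ⊃ R) ⊃ Q) ⊃ P) ⊃ Q): 0.12 ≤ 0.98, so result = 1
(((((((((¬R ⊃ Q) ⊃ ¬R) ⊃ ¬P) ⊃ R) ⊃ R) ⊃ Q) ⊃ P) ⊃ Q) ⊃ R): 1 > 0.13, so result = 0.13

0.13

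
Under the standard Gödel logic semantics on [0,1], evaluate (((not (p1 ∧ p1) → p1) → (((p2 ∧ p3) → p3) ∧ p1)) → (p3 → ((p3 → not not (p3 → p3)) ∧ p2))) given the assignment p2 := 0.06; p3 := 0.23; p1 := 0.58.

0.06

(p1 ∧ p1) = min(0.58, 0.58) = 0.58
not (p1 ∧ p1): Gödel ¬ of 0.58 = 0 (operand ≠ 0)
(not (p1 ∧ p1) → p1): 0 ≤ 0.58, so result = 1
(p2 ∧ p3) = min(0.06, 0.23) = 0.06
((p2 ∧ p3) → p3): 0.06 ≤ 0.23, so result = 1
(((p2 ∧ p3) → p3) ∧ p1) = min(1, 0.58) = 0.58
((not (p1 ∧ p1) → p1) → (((p2 ∧ p3) → p3) ∧ p1)): 1 > 0.58, so result = 0.58
(p3 → p3): 0.23 ≤ 0.23, so result = 1
not (p3 → p3): Gödel ¬ of 1 = 0 (operand ≠ 0)
not not (p3 → p3): Gödel ¬ of 0 = 1 (operand is 0)
(p3 → not not (p3 → p3)): 0.23 ≤ 1, so result = 1
((p3 → not not (p3 → p3)) ∧ p2) = min(1, 0.06) = 0.06
(p3 → ((p3 → not not (p3 → p3)) ∧ p2)): 0.23 > 0.06, so result = 0.06
(((not (p1 ∧ p1) → p1) → (((p2 ∧ p3) → p3) ∧ p1)) → (p3 → ((p3 → not not (p3 → p3)) ∧ p2))): 0.58 > 0.06, so result = 0.06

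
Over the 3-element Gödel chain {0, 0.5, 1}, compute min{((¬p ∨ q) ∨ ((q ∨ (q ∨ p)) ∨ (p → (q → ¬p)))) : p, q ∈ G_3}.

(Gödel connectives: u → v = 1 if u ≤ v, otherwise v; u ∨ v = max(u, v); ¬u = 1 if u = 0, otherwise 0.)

The minimum is attained at p = 0.5, q = 0.5:
  ¬p: Gödel ¬ of 0.5 = 0 (operand ≠ 0)
  (¬p ∨ q) = max(0, 0.5) = 0.5
  (q ∨ p) = max(0.5, 0.5) = 0.5
  (q ∨ (q ∨ p)) = max(0.5, 0.5) = 0.5
  ¬p: Gödel ¬ of 0.5 = 0 (operand ≠ 0)
  (q → ¬p): 0.5 > 0, so result = 0
  (p → (q → ¬p)): 0.5 > 0, so result = 0
  ((q ∨ (q ∨ p)) ∨ (p → (q → ¬p))) = max(0.5, 0) = 0.5
  ((¬p ∨ q) ∨ ((q ∨ (q ∨ p)) ∨ (p → (q → ¬p)))) = max(0.5, 0.5) = 0.5
Checking all 9 assignments confirms none give a value below 0.50.

0.50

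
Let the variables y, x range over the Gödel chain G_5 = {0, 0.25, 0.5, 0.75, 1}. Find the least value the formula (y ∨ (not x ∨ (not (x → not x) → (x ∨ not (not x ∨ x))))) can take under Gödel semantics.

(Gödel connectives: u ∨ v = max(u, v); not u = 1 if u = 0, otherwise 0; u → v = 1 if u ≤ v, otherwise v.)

The minimum is attained at y = 0, x = 0.25:
  not x: Gödel ¬ of 0.25 = 0 (operand ≠ 0)
  not x: Gödel ¬ of 0.25 = 0 (operand ≠ 0)
  (x → not x): 0.25 > 0, so result = 0
  not (x → not x): Gödel ¬ of 0 = 1 (operand is 0)
  not x: Gödel ¬ of 0.25 = 0 (operand ≠ 0)
  (not x ∨ x) = max(0, 0.25) = 0.25
  not (not x ∨ x): Gödel ¬ of 0.25 = 0 (operand ≠ 0)
  (x ∨ not (not x ∨ x)) = max(0.25, 0) = 0.25
  (not (x → not x) → (x ∨ not (not x ∨ x))): 1 > 0.25, so result = 0.25
  (not x ∨ (not (x → not x) → (x ∨ not (not x ∨ x)))) = max(0, 0.25) = 0.25
  (y ∨ (not x ∨ (not (x → not x) → (x ∨ not (not x ∨ x))))) = max(0, 0.25) = 0.25
Checking all 25 assignments confirms none give a value below 0.25.

0.25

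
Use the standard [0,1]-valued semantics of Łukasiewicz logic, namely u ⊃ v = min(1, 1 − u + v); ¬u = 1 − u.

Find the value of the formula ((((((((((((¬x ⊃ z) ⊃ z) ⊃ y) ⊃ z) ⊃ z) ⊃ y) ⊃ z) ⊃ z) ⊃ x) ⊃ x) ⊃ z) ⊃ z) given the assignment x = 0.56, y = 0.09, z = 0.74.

¬x: Łukasiewicz ¬ gives 1 − 0.56 = 0.44
(¬x ⊃ z): min(1, 1 − 0.44 + 0.74) = 1
((¬x ⊃ z) ⊃ z): min(1, 1 − 1 + 0.74) = 0.74
(((¬x ⊃ z) ⊃ z) ⊃ y): min(1, 1 − 0.74 + 0.09) = 0.35
((((¬x ⊃ z) ⊃ z) ⊃ y) ⊃ z): min(1, 1 − 0.35 + 0.74) = 1
(((((¬x ⊃ z) ⊃ z) ⊃ y) ⊃ z) ⊃ z): min(1, 1 − 1 + 0.74) = 0.74
((((((¬x ⊃ z) ⊃ z) ⊃ y) ⊃ z) ⊃ z) ⊃ y): min(1, 1 − 0.74 + 0.09) = 0.35
(((((((¬x ⊃ z) ⊃ z) ⊃ y) ⊃ z) ⊃ z) ⊃ y) ⊃ z): min(1, 1 − 0.35 + 0.74) = 1
((((((((¬x ⊃ z) ⊃ z) ⊃ y) ⊃ z) ⊃ z) ⊃ y) ⊃ z) ⊃ z): min(1, 1 − 1 + 0.74) = 0.74
(((((((((¬x ⊃ z) ⊃ z) ⊃ y) ⊃ z) ⊃ z) ⊃ y) ⊃ z) ⊃ z) ⊃ x): min(1, 1 − 0.74 + 0.56) = 0.82
((((((((((¬x ⊃ z) ⊃ z) ⊃ y) ⊃ z) ⊃ z) ⊃ y) ⊃ z) ⊃ z) ⊃ x) ⊃ x): min(1, 1 − 0.82 + 0.56) = 0.74
(((((((((((¬x ⊃ z) ⊃ z) ⊃ y) ⊃ z) ⊃ z) ⊃ y) ⊃ z) ⊃ z) ⊃ x) ⊃ x) ⊃ z): min(1, 1 − 0.74 + 0.74) = 1
((((((((((((¬x ⊃ z) ⊃ z) ⊃ y) ⊃ z) ⊃ z) ⊃ y) ⊃ z) ⊃ z) ⊃ x) ⊃ x) ⊃ z) ⊃ z): min(1, 1 − 1 + 0.74) = 0.74

0.74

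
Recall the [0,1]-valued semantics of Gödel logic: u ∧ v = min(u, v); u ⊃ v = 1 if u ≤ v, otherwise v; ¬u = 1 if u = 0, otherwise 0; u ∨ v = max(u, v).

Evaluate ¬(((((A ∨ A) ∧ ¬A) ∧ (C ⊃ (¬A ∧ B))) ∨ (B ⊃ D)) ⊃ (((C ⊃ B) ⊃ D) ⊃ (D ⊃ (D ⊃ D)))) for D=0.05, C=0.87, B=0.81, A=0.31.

0.00

(A ∨ A) = max(0.31, 0.31) = 0.31
¬A: Gödel ¬ of 0.31 = 0 (operand ≠ 0)
((A ∨ A) ∧ ¬A) = min(0.31, 0) = 0
¬A: Gödel ¬ of 0.31 = 0 (operand ≠ 0)
(¬A ∧ B) = min(0, 0.81) = 0
(C ⊃ (¬A ∧ B)): 0.87 > 0, so result = 0
(((A ∨ A) ∧ ¬A) ∧ (C ⊃ (¬A ∧ B))) = min(0, 0) = 0
(B ⊃ D): 0.81 > 0.05, so result = 0.05
((((A ∨ A) ∧ ¬A) ∧ (C ⊃ (¬A ∧ B))) ∨ (B ⊃ D)) = max(0, 0.05) = 0.05
(C ⊃ B): 0.87 > 0.81, so result = 0.81
((C ⊃ B) ⊃ D): 0.81 > 0.05, so result = 0.05
(D ⊃ D): 0.05 ≤ 0.05, so result = 1
(D ⊃ (D ⊃ D)): 0.05 ≤ 1, so result = 1
(((C ⊃ B) ⊃ D) ⊃ (D ⊃ (D ⊃ D))): 0.05 ≤ 1, so result = 1
(((((A ∨ A) ∧ ¬A) ∧ (C ⊃ (¬A ∧ B))) ∨ (B ⊃ D)) ⊃ (((C ⊃ B) ⊃ D) ⊃ (D ⊃ (D ⊃ D)))): 0.05 ≤ 1, so result = 1
¬(((((A ∨ A) ∧ ¬A) ∧ (C ⊃ (¬A ∧ B))) ∨ (B ⊃ D)) ⊃ (((C ⊃ B) ⊃ D) ⊃ (D ⊃ (D ⊃ D)))): Gödel ¬ of 1 = 0 (operand ≠ 0)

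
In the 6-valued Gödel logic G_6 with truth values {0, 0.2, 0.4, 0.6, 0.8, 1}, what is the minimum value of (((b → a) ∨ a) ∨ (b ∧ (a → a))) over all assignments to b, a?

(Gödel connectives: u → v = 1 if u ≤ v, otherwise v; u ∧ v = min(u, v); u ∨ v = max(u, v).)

The minimum is attained at b = 0.2, a = 0:
  (b → a): 0.2 > 0, so result = 0
  ((b → a) ∨ a) = max(0, 0) = 0
  (a → a): 0 ≤ 0, so result = 1
  (b ∧ (a → a)) = min(0.2, 1) = 0.2
  (((b → a) ∨ a) ∨ (b ∧ (a → a))) = max(0, 0.2) = 0.2
Checking all 36 assignments confirms none give a value below 0.20.

0.20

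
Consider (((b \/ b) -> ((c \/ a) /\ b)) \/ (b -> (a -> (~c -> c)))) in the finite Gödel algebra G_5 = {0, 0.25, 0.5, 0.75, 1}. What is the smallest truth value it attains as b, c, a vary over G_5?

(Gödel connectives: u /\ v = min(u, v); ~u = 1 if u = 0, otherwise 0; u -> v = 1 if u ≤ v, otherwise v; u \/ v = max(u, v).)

0.25

The minimum is attained at b = 0.5, c = 0, a = 0.25:
  (b \/ b) = max(0.5, 0.5) = 0.5
  (c \/ a) = max(0, 0.25) = 0.25
  ((c \/ a) /\ b) = min(0.25, 0.5) = 0.25
  ((b \/ b) -> ((c \/ a) /\ b)): 0.5 > 0.25, so result = 0.25
  ~c: Gödel ¬ of 0 = 1 (operand is 0)
  (~c -> c): 1 > 0, so result = 0
  (a -> (~c -> c)): 0.25 > 0, so result = 0
  (b -> (a -> (~c -> c))): 0.5 > 0, so result = 0
  (((b \/ b) -> ((c \/ a) /\ b)) \/ (b -> (a -> (~c -> c)))) = max(0.25, 0) = 0.25
Checking all 125 assignments confirms none give a value below 0.25.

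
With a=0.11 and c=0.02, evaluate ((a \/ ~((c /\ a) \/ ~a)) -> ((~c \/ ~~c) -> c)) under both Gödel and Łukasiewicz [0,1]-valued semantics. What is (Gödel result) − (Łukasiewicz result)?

Gödel evaluation:
  (c /\ a) = min(0.02, 0.11) = 0.02
  ~a: Gödel ¬ of 0.11 = 0 (operand ≠ 0)
  ((c /\ a) \/ ~a) = max(0.02, 0) = 0.02
  ~((c /\ a) \/ ~a): Gödel ¬ of 0.02 = 0 (operand ≠ 0)
  (a \/ ~((c /\ a) \/ ~a)) = max(0.11, 0) = 0.11
  ~c: Gödel ¬ of 0.02 = 0 (operand ≠ 0)
  ~c: Gödel ¬ of 0.02 = 0 (operand ≠ 0)
  ~~c: Gödel ¬ of 0 = 1 (operand is 0)
  (~c \/ ~~c) = max(0, 1) = 1
  ((~c \/ ~~c) -> c): 1 > 0.02, so result = 0.02
  ((a \/ ~((c /\ a) \/ ~a)) -> ((~c \/ ~~c) -> c)): 0.11 > 0.02, so result = 0.02
  Gödel value = 0.02
Łukasiewicz evaluation:
  (c /\ a) = min(0.02, 0.11) = 0.02
  ~a: Łukasiewicz ¬ gives 1 − 0.11 = 0.89
  ((c /\ a) \/ ~a) = max(0.02, 0.89) = 0.89
  ~((c /\ a) \/ ~a): Łukasiewicz ¬ gives 1 − 0.89 = 0.11
  (a \/ ~((c /\ a) \/ ~a)) = max(0.11, 0.11) = 0.11
  ~c: Łukasiewicz ¬ gives 1 − 0.02 = 0.98
  ~c: Łukasiewicz ¬ gives 1 − 0.02 = 0.98
  ~~c: Łukasiewicz ¬ gives 1 − 0.98 = 0.02
  (~c \/ ~~c) = max(0.98, 0.02) = 0.98
  ((~c \/ ~~c) -> c): min(1, 1 − 0.98 + 0.02) = 0.04
  ((a \/ ~((c /\ a) \/ ~a)) -> ((~c \/ ~~c) -> c)): min(1, 1 − 0.11 + 0.04) = 0.93
  Łukasiewicz value = 0.93
Difference: 0.02 − 0.93 = -0.91

-0.91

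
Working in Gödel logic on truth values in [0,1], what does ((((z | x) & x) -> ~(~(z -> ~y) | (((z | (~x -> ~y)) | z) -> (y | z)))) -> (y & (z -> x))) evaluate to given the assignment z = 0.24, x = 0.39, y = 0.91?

1.00

(z | x) = max(0.24, 0.39) = 0.39
((z | x) & x) = min(0.39, 0.39) = 0.39
~y: Gödel ¬ of 0.91 = 0 (operand ≠ 0)
(z -> ~y): 0.24 > 0, so result = 0
~(z -> ~y): Gödel ¬ of 0 = 1 (operand is 0)
~x: Gödel ¬ of 0.39 = 0 (operand ≠ 0)
~y: Gödel ¬ of 0.91 = 0 (operand ≠ 0)
(~x -> ~y): 0 ≤ 0, so result = 1
(z | (~x -> ~y)) = max(0.24, 1) = 1
((z | (~x -> ~y)) | z) = max(1, 0.24) = 1
(y | z) = max(0.91, 0.24) = 0.91
(((z | (~x -> ~y)) | z) -> (y | z)): 1 > 0.91, so result = 0.91
(~(z -> ~y) | (((z | (~x -> ~y)) | z) -> (y | z))) = max(1, 0.91) = 1
~(~(z -> ~y) | (((z | (~x -> ~y)) | z) -> (y | z))): Gödel ¬ of 1 = 0 (operand ≠ 0)
(((z | x) & x) -> ~(~(z -> ~y) | (((z | (~x -> ~y)) | z) -> (y | z)))): 0.39 > 0, so result = 0
(z -> x): 0.24 ≤ 0.39, so result = 1
(y & (z -> x)) = min(0.91, 1) = 0.91
((((z | x) & x) -> ~(~(z -> ~y) | (((z | (~x -> ~y)) | z) -> (y | z)))) -> (y & (z -> x))): 0 ≤ 0.91, so result = 1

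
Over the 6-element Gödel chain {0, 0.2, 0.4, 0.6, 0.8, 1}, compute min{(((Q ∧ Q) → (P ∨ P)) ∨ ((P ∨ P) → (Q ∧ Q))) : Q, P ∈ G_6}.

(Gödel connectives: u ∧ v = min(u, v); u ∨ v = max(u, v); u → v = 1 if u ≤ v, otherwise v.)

Every assignment gives 1. For instance at Q = 0, P = 0:
  (Q ∧ Q) = min(0, 0) = 0
  (P ∨ P) = max(0, 0) = 0
  ((Q ∧ Q) → (P ∨ P)): 0 ≤ 0, so result = 1
  (P ∨ P) = max(0, 0) = 0
  (Q ∧ Q) = min(0, 0) = 0
  ((P ∨ P) → (Q ∧ Q)): 0 ≤ 0, so result = 1
  (((Q ∧ Q) → (P ∨ P)) ∨ ((P ∨ P) → (Q ∧ Q))) = max(1, 1) = 1
All 36 assignments give value 1 — the formula is a G_6-tautology.

1.00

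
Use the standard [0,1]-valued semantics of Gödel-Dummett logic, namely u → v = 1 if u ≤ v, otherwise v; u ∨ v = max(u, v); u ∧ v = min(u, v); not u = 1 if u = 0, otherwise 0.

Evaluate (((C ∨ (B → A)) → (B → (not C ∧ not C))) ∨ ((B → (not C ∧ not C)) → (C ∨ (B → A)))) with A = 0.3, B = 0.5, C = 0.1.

1.00

(B → A): 0.5 > 0.3, so result = 0.3
(C ∨ (B → A)) = max(0.1, 0.3) = 0.3
not C: Gödel ¬ of 0.1 = 0 (operand ≠ 0)
not C: Gödel ¬ of 0.1 = 0 (operand ≠ 0)
(not C ∧ not C) = min(0, 0) = 0
(B → (not C ∧ not C)): 0.5 > 0, so result = 0
((C ∨ (B → A)) → (B → (not C ∧ not C))): 0.3 > 0, so result = 0
not C: Gödel ¬ of 0.1 = 0 (operand ≠ 0)
not C: Gödel ¬ of 0.1 = 0 (operand ≠ 0)
(not C ∧ not C) = min(0, 0) = 0
(B → (not C ∧ not C)): 0.5 > 0, so result = 0
(B → A): 0.5 > 0.3, so result = 0.3
(C ∨ (B → A)) = max(0.1, 0.3) = 0.3
((B → (not C ∧ not C)) → (C ∨ (B → A))): 0 ≤ 0.3, so result = 1
(((C ∨ (B → A)) → (B → (not C ∧ not C))) ∨ ((B → (not C ∧ not C)) → (C ∨ (B → A)))) = max(0, 1) = 1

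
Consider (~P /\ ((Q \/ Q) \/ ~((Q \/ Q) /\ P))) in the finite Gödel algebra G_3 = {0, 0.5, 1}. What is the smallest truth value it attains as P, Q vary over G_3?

The minimum is attained at P = 0.5, Q = 0:
  ~P: Gödel ¬ of 0.5 = 0 (operand ≠ 0)
  (Q \/ Q) = max(0, 0) = 0
  (Q \/ Q) = max(0, 0) = 0
  ((Q \/ Q) /\ P) = min(0, 0.5) = 0
  ~((Q \/ Q) /\ P): Gödel ¬ of 0 = 1 (operand is 0)
  ((Q \/ Q) \/ ~((Q \/ Q) /\ P)) = max(0, 1) = 1
  (~P /\ ((Q \/ Q) \/ ~((Q \/ Q) /\ P))) = min(0, 1) = 0
Checking all 9 assignments confirms none give a value below 0.00.

0.00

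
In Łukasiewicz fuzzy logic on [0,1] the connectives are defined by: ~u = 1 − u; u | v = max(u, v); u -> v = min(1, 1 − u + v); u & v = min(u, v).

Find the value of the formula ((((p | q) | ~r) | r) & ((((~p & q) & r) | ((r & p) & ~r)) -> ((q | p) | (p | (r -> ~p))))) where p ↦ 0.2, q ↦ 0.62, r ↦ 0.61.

(p | q) = max(0.2, 0.62) = 0.62
~r: Łukasiewicz ¬ gives 1 − 0.61 = 0.39
((p | q) | ~r) = max(0.62, 0.39) = 0.62
(((p | q) | ~r) | r) = max(0.62, 0.61) = 0.62
~p: Łukasiewicz ¬ gives 1 − 0.2 = 0.8
(~p & q) = min(0.8, 0.62) = 0.62
((~p & q) & r) = min(0.62, 0.61) = 0.61
(r & p) = min(0.61, 0.2) = 0.2
~r: Łukasiewicz ¬ gives 1 − 0.61 = 0.39
((r & p) & ~r) = min(0.2, 0.39) = 0.2
(((~p & q) & r) | ((r & p) & ~r)) = max(0.61, 0.2) = 0.61
(q | p) = max(0.62, 0.2) = 0.62
~p: Łukasiewicz ¬ gives 1 − 0.2 = 0.8
(r -> ~p): min(1, 1 − 0.61 + 0.8) = 1
(p | (r -> ~p)) = max(0.2, 1) = 1
((q | p) | (p | (r -> ~p))) = max(0.62, 1) = 1
((((~p & q) & r) | ((r & p) & ~r)) -> ((q | p) | (p | (r -> ~p)))): min(1, 1 − 0.61 + 1) = 1
((((p | q) | ~r) | r) & ((((~p & q) & r) | ((r & p) & ~r)) -> ((q | p) | (p | (r -> ~p))))) = min(0.62, 1) = 0.62

0.62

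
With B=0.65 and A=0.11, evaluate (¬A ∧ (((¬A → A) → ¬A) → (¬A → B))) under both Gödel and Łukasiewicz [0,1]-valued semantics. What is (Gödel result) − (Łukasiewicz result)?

Gödel evaluation:
  ¬A: Gödel ¬ of 0.11 = 0 (operand ≠ 0)
  ¬A: Gödel ¬ of 0.11 = 0 (operand ≠ 0)
  (¬A → A): 0 ≤ 0.11, so result = 1
  ¬A: Gödel ¬ of 0.11 = 0 (operand ≠ 0)
  ((¬A → A) → ¬A): 1 > 0, so result = 0
  ¬A: Gödel ¬ of 0.11 = 0 (operand ≠ 0)
  (¬A → B): 0 ≤ 0.65, so result = 1
  (((¬A → A) → ¬A) → (¬A → B)): 0 ≤ 1, so result = 1
  (¬A ∧ (((¬A → A) → ¬A) → (¬A → B))) = min(0, 1) = 0
  Gödel value = 0
Łukasiewicz evaluation:
  ¬A: Łukasiewicz ¬ gives 1 − 0.11 = 0.89
  ¬A: Łukasiewicz ¬ gives 1 − 0.11 = 0.89
  (¬A → A): min(1, 1 − 0.89 + 0.11) = 0.22
  ¬A: Łukasiewicz ¬ gives 1 − 0.11 = 0.89
  ((¬A → A) → ¬A): min(1, 1 − 0.22 + 0.89) = 1
  ¬A: Łukasiewicz ¬ gives 1 − 0.11 = 0.89
  (¬A → B): min(1, 1 − 0.89 + 0.65) = 0.76
  (((¬A → A) → ¬A) → (¬A → B)): min(1, 1 − 1 + 0.76) = 0.76
  (¬A ∧ (((¬A → A) → ¬A) → (¬A → B))) = min(0.89, 0.76) = 0.76
  Łukasiewicz value = 0.76
Difference: 0 − 0.76 = -0.76

-0.76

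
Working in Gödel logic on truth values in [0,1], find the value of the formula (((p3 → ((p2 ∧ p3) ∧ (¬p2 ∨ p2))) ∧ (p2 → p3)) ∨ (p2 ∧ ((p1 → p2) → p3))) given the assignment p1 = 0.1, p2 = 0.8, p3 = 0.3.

0.30

(p2 ∧ p3) = min(0.8, 0.3) = 0.3
¬p2: Gödel ¬ of 0.8 = 0 (operand ≠ 0)
(¬p2 ∨ p2) = max(0, 0.8) = 0.8
((p2 ∧ p3) ∧ (¬p2 ∨ p2)) = min(0.3, 0.8) = 0.3
(p3 → ((p2 ∧ p3) ∧ (¬p2 ∨ p2))): 0.3 ≤ 0.3, so result = 1
(p2 → p3): 0.8 > 0.3, so result = 0.3
((p3 → ((p2 ∧ p3) ∧ (¬p2 ∨ p2))) ∧ (p2 → p3)) = min(1, 0.3) = 0.3
(p1 → p2): 0.1 ≤ 0.8, so result = 1
((p1 → p2) → p3): 1 > 0.3, so result = 0.3
(p2 ∧ ((p1 → p2) → p3)) = min(0.8, 0.3) = 0.3
(((p3 → ((p2 ∧ p3) ∧ (¬p2 ∨ p2))) ∧ (p2 → p3)) ∨ (p2 ∧ ((p1 → p2) → p3))) = max(0.3, 0.3) = 0.3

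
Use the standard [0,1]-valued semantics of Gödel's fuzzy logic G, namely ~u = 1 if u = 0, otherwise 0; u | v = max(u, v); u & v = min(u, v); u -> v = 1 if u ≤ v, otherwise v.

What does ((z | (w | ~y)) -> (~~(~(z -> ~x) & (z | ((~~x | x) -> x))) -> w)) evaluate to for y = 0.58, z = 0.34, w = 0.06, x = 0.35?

~y: Gödel ¬ of 0.58 = 0 (operand ≠ 0)
(w | ~y) = max(0.06, 0) = 0.06
(z | (w | ~y)) = max(0.34, 0.06) = 0.34
~x: Gödel ¬ of 0.35 = 0 (operand ≠ 0)
(z -> ~x): 0.34 > 0, so result = 0
~(z -> ~x): Gödel ¬ of 0 = 1 (operand is 0)
~x: Gödel ¬ of 0.35 = 0 (operand ≠ 0)
~~x: Gödel ¬ of 0 = 1 (operand is 0)
(~~x | x) = max(1, 0.35) = 1
((~~x | x) -> x): 1 > 0.35, so result = 0.35
(z | ((~~x | x) -> x)) = max(0.34, 0.35) = 0.35
(~(z -> ~x) & (z | ((~~x | x) -> x))) = min(1, 0.35) = 0.35
~(~(z -> ~x) & (z | ((~~x | x) -> x))): Gödel ¬ of 0.35 = 0 (operand ≠ 0)
~~(~(z -> ~x) & (z | ((~~x | x) -> x))): Gödel ¬ of 0 = 1 (operand is 0)
(~~(~(z -> ~x) & (z | ((~~x | x) -> x))) -> w): 1 > 0.06, so result = 0.06
((z | (w | ~y)) -> (~~(~(z -> ~x) & (z | ((~~x | x) -> x))) -> w)): 0.34 > 0.06, so result = 0.06

0.06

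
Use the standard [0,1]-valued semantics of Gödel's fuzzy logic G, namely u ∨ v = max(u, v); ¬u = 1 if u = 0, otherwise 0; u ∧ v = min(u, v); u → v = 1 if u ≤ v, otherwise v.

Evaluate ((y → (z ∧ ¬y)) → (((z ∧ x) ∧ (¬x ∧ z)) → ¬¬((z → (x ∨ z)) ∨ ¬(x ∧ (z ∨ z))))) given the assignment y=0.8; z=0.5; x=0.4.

1.00

¬y: Gödel ¬ of 0.8 = 0 (operand ≠ 0)
(z ∧ ¬y) = min(0.5, 0) = 0
(y → (z ∧ ¬y)): 0.8 > 0, so result = 0
(z ∧ x) = min(0.5, 0.4) = 0.4
¬x: Gödel ¬ of 0.4 = 0 (operand ≠ 0)
(¬x ∧ z) = min(0, 0.5) = 0
((z ∧ x) ∧ (¬x ∧ z)) = min(0.4, 0) = 0
(x ∨ z) = max(0.4, 0.5) = 0.5
(z → (x ∨ z)): 0.5 ≤ 0.5, so result = 1
(z ∨ z) = max(0.5, 0.5) = 0.5
(x ∧ (z ∨ z)) = min(0.4, 0.5) = 0.4
¬(x ∧ (z ∨ z)): Gödel ¬ of 0.4 = 0 (operand ≠ 0)
((z → (x ∨ z)) ∨ ¬(x ∧ (z ∨ z))) = max(1, 0) = 1
¬((z → (x ∨ z)) ∨ ¬(x ∧ (z ∨ z))): Gödel ¬ of 1 = 0 (operand ≠ 0)
¬¬((z → (x ∨ z)) ∨ ¬(x ∧ (z ∨ z))): Gödel ¬ of 0 = 1 (operand is 0)
(((z ∧ x) ∧ (¬x ∧ z)) → ¬¬((z → (x ∨ z)) ∨ ¬(x ∧ (z ∨ z)))): 0 ≤ 1, so result = 1
((y → (z ∧ ¬y)) → (((z ∧ x) ∧ (¬x ∧ z)) → ¬¬((z → (x ∨ z)) ∨ ¬(x ∧ (z ∨ z))))): 0 ≤ 1, so result = 1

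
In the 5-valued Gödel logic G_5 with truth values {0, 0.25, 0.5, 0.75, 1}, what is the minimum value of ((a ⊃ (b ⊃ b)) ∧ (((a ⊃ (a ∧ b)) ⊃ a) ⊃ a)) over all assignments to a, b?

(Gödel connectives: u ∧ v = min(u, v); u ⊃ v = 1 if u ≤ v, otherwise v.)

The minimum is attained at a = 0.25, b = 0:
  (b ⊃ b): 0 ≤ 0, so result = 1
  (a ⊃ (b ⊃ b)): 0.25 ≤ 1, so result = 1
  (a ∧ b) = min(0.25, 0) = 0
  (a ⊃ (a ∧ b)): 0.25 > 0, so result = 0
  ((a ⊃ (a ∧ b)) ⊃ a): 0 ≤ 0.25, so result = 1
  (((a ⊃ (a ∧ b)) ⊃ a) ⊃ a): 1 > 0.25, so result = 0.25
  ((a ⊃ (b ⊃ b)) ∧ (((a ⊃ (a ∧ b)) ⊃ a) ⊃ a)) = min(1, 0.25) = 0.25
Checking all 25 assignments confirms none give a value below 0.25.

0.25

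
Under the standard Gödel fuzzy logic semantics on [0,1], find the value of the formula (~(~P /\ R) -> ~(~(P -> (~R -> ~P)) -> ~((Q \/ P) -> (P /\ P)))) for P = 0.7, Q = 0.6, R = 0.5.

0.00

~P: Gödel ¬ of 0.7 = 0 (operand ≠ 0)
(~P /\ R) = min(0, 0.5) = 0
~(~P /\ R): Gödel ¬ of 0 = 1 (operand is 0)
~R: Gödel ¬ of 0.5 = 0 (operand ≠ 0)
~P: Gödel ¬ of 0.7 = 0 (operand ≠ 0)
(~R -> ~P): 0 ≤ 0, so result = 1
(P -> (~R -> ~P)): 0.7 ≤ 1, so result = 1
~(P -> (~R -> ~P)): Gödel ¬ of 1 = 0 (operand ≠ 0)
(Q \/ P) = max(0.6, 0.7) = 0.7
(P /\ P) = min(0.7, 0.7) = 0.7
((Q \/ P) -> (P /\ P)): 0.7 ≤ 0.7, so result = 1
~((Q \/ P) -> (P /\ P)): Gödel ¬ of 1 = 0 (operand ≠ 0)
(~(P -> (~R -> ~P)) -> ~((Q \/ P) -> (P /\ P))): 0 ≤ 0, so result = 1
~(~(P -> (~R -> ~P)) -> ~((Q \/ P) -> (P /\ P))): Gödel ¬ of 1 = 0 (operand ≠ 0)
(~(~P /\ R) -> ~(~(P -> (~R -> ~P)) -> ~((Q \/ P) -> (P /\ P)))): 1 > 0, so result = 0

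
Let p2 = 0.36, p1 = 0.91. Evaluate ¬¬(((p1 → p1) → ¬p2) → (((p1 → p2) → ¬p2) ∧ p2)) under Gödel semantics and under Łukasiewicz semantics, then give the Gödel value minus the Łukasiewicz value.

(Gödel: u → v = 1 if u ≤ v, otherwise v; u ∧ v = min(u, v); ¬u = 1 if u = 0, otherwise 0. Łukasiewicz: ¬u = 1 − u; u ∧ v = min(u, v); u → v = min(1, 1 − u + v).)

Gödel evaluation:
  (p1 → p1): 0.91 ≤ 0.91, so result = 1
  ¬p2: Gödel ¬ of 0.36 = 0 (operand ≠ 0)
  ((p1 → p1) → ¬p2): 1 > 0, so result = 0
  (p1 → p2): 0.91 > 0.36, so result = 0.36
  ¬p2: Gödel ¬ of 0.36 = 0 (operand ≠ 0)
  ((p1 → p2) → ¬p2): 0.36 > 0, so result = 0
  (((p1 → p2) → ¬p2) ∧ p2) = min(0, 0.36) = 0
  (((p1 → p1) → ¬p2) → (((p1 → p2) → ¬p2) ∧ p2)): 0 ≤ 0, so result = 1
  ¬(((p1 → p1) → ¬p2) → (((p1 → p2) → ¬p2) ∧ p2)): Gödel ¬ of 1 = 0 (operand ≠ 0)
  ¬¬(((p1 → p1) → ¬p2) → (((p1 → p2) → ¬p2) ∧ p2)): Gödel ¬ of 0 = 1 (operand is 0)
  Gödel value = 1
Łukasiewicz evaluation:
  (p1 → p1): min(1, 1 − 0.91 + 0.91) = 1
  ¬p2: Łukasiewicz ¬ gives 1 − 0.36 = 0.64
  ((p1 → p1) → ¬p2): min(1, 1 − 1 + 0.64) = 0.64
  (p1 → p2): min(1, 1 − 0.91 + 0.36) = 0.45
  ¬p2: Łukasiewicz ¬ gives 1 − 0.36 = 0.64
  ((p1 → p2) → ¬p2): min(1, 1 − 0.45 + 0.64) = 1
  (((p1 → p2) → ¬p2) ∧ p2) = min(1, 0.36) = 0.36
  (((p1 → p1) → ¬p2) → (((p1 → p2) → ¬p2) ∧ p2)): min(1, 1 − 0.64 + 0.36) = 0.72
  ¬(((p1 → p1) → ¬p2) → (((p1 → p2) → ¬p2) ∧ p2)): Łukasiewicz ¬ gives 1 − 0.72 = 0.28
  ¬¬(((p1 → p1) → ¬p2) → (((p1 → p2) → ¬p2) ∧ p2)): Łukasiewicz ¬ gives 1 − 0.28 = 0.72
  Łukasiewicz value = 0.72
Difference: 1 − 0.72 = 0.28

0.28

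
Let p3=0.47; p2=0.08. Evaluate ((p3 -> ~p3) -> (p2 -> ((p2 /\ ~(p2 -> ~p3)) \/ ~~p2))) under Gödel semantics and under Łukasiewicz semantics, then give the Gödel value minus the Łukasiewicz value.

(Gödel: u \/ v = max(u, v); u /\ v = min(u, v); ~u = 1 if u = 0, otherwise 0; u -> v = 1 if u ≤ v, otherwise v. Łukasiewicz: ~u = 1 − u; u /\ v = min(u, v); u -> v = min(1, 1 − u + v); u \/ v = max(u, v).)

0.00

Gödel evaluation:
  ~p3: Gödel ¬ of 0.47 = 0 (operand ≠ 0)
  (p3 -> ~p3): 0.47 > 0, so result = 0
  ~p3: Gödel ¬ of 0.47 = 0 (operand ≠ 0)
  (p2 -> ~p3): 0.08 > 0, so result = 0
  ~(p2 -> ~p3): Gödel ¬ of 0 = 1 (operand is 0)
  (p2 /\ ~(p2 -> ~p3)) = min(0.08, 1) = 0.08
  ~p2: Gödel ¬ of 0.08 = 0 (operand ≠ 0)
  ~~p2: Gödel ¬ of 0 = 1 (operand is 0)
  ((p2 /\ ~(p2 -> ~p3)) \/ ~~p2) = max(0.08, 1) = 1
  (p2 -> ((p2 /\ ~(p2 -> ~p3)) \/ ~~p2)): 0.08 ≤ 1, so result = 1
  ((p3 -> ~p3) -> (p2 -> ((p2 /\ ~(p2 -> ~p3)) \/ ~~p2))): 0 ≤ 1, so result = 1
  Gödel value = 1
Łukasiewicz evaluation:
  ~p3: Łukasiewicz ¬ gives 1 − 0.47 = 0.53
  (p3 -> ~p3): min(1, 1 − 0.47 + 0.53) = 1
  ~p3: Łukasiewicz ¬ gives 1 − 0.47 = 0.53
  (p2 -> ~p3): min(1, 1 − 0.08 + 0.53) = 1
  ~(p2 -> ~p3): Łukasiewicz ¬ gives 1 − 1 = 0
  (p2 /\ ~(p2 -> ~p3)) = min(0.08, 0) = 0
  ~p2: Łukasiewicz ¬ gives 1 − 0.08 = 0.92
  ~~p2: Łukasiewicz ¬ gives 1 − 0.92 = 0.08
  ((p2 /\ ~(p2 -> ~p3)) \/ ~~p2) = max(0, 0.08) = 0.08
  (p2 -> ((p2 /\ ~(p2 -> ~p3)) \/ ~~p2)): min(1, 1 − 0.08 + 0.08) = 1
  ((p3 -> ~p3) -> (p2 -> ((p2 /\ ~(p2 -> ~p3)) \/ ~~p2))): min(1, 1 − 1 + 1) = 1
  Łukasiewicz value = 1
Difference: 1 − 1 = 0.00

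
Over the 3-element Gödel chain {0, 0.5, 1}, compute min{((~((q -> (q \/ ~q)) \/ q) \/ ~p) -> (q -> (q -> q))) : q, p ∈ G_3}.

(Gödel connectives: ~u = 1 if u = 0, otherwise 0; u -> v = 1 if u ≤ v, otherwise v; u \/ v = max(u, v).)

1.00

Every assignment gives 1. For instance at q = 0, p = 0:
  ~q: Gödel ¬ of 0 = 1 (operand is 0)
  (q \/ ~q) = max(0, 1) = 1
  (q -> (q \/ ~q)): 0 ≤ 1, so result = 1
  ((q -> (q \/ ~q)) \/ q) = max(1, 0) = 1
  ~((q -> (q \/ ~q)) \/ q): Gödel ¬ of 1 = 0 (operand ≠ 0)
  ~p: Gödel ¬ of 0 = 1 (operand is 0)
  (~((q -> (q \/ ~q)) \/ q) \/ ~p) = max(0, 1) = 1
  (q -> q): 0 ≤ 0, so result = 1
  (q -> (q -> q)): 0 ≤ 1, so result = 1
  ((~((q -> (q \/ ~q)) \/ q) \/ ~p) -> (q -> (q -> q))): 1 ≤ 1, so result = 1
All 9 assignments give value 1 — the formula is a G_3-tautology.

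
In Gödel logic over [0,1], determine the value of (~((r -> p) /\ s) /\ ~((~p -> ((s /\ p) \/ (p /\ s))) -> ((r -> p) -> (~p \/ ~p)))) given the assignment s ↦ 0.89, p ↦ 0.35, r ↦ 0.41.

(r -> p): 0.41 > 0.35, so result = 0.35
((r -> p) /\ s) = min(0.35, 0.89) = 0.35
~((r -> p) /\ s): Gödel ¬ of 0.35 = 0 (operand ≠ 0)
~p: Gödel ¬ of 0.35 = 0 (operand ≠ 0)
(s /\ p) = min(0.89, 0.35) = 0.35
(p /\ s) = min(0.35, 0.89) = 0.35
((s /\ p) \/ (p /\ s)) = max(0.35, 0.35) = 0.35
(~p -> ((s /\ p) \/ (p /\ s))): 0 ≤ 0.35, so result = 1
(r -> p): 0.41 > 0.35, so result = 0.35
~p: Gödel ¬ of 0.35 = 0 (operand ≠ 0)
~p: Gödel ¬ of 0.35 = 0 (operand ≠ 0)
(~p \/ ~p) = max(0, 0) = 0
((r -> p) -> (~p \/ ~p)): 0.35 > 0, so result = 0
((~p -> ((s /\ p) \/ (p /\ s))) -> ((r -> p) -> (~p \/ ~p))): 1 > 0, so result = 0
~((~p -> ((s /\ p) \/ (p /\ s))) -> ((r -> p) -> (~p \/ ~p))): Gödel ¬ of 0 = 1 (operand is 0)
(~((r -> p) /\ s) /\ ~((~p -> ((s /\ p) \/ (p /\ s))) -> ((r -> p) -> (~p \/ ~p)))) = min(0, 1) = 0

0.00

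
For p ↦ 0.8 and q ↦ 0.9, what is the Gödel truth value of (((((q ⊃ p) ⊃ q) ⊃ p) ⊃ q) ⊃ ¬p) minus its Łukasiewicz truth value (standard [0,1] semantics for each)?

-0.20

Gödel evaluation:
  (q ⊃ p): 0.9 > 0.8, so result = 0.8
  ((q ⊃ p) ⊃ q): 0.8 ≤ 0.9, so result = 1
  (((q ⊃ p) ⊃ q) ⊃ p): 1 > 0.8, so result = 0.8
  ((((q ⊃ p) ⊃ q) ⊃ p) ⊃ q): 0.8 ≤ 0.9, so result = 1
  ¬p: Gödel ¬ of 0.8 = 0 (operand ≠ 0)
  (((((q ⊃ p) ⊃ q) ⊃ p) ⊃ q) ⊃ ¬p): 1 > 0, so result = 0
  Gödel value = 0
Łukasiewicz evaluation:
  (q ⊃ p): min(1, 1 − 0.9 + 0.8) = 0.9
  ((q ⊃ p) ⊃ q): min(1, 1 − 0.9 + 0.9) = 1
  (((q ⊃ p) ⊃ q) ⊃ p): min(1, 1 − 1 + 0.8) = 0.8
  ((((q ⊃ p) ⊃ q) ⊃ p) ⊃ q): min(1, 1 − 0.8 + 0.9) = 1
  ¬p: Łukasiewicz ¬ gives 1 − 0.8 = 0.2
  (((((q ⊃ p) ⊃ q) ⊃ p) ⊃ q) ⊃ ¬p): min(1, 1 − 1 + 0.2) = 0.2
  Łukasiewicz value = 0.2
Difference: 0 − 0.2 = -0.20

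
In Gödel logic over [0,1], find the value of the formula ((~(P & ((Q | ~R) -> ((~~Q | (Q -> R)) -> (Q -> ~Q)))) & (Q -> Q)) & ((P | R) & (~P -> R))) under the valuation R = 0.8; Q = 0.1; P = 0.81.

~R: Gödel ¬ of 0.8 = 0 (operand ≠ 0)
(Q | ~R) = max(0.1, 0) = 0.1
~Q: Gödel ¬ of 0.1 = 0 (operand ≠ 0)
~~Q: Gödel ¬ of 0 = 1 (operand is 0)
(Q -> R): 0.1 ≤ 0.8, so result = 1
(~~Q | (Q -> R)) = max(1, 1) = 1
~Q: Gödel ¬ of 0.1 = 0 (operand ≠ 0)
(Q -> ~Q): 0.1 > 0, so result = 0
((~~Q | (Q -> R)) -> (Q -> ~Q)): 1 > 0, so result = 0
((Q | ~R) -> ((~~Q | (Q -> R)) -> (Q -> ~Q))): 0.1 > 0, so result = 0
(P & ((Q | ~R) -> ((~~Q | (Q -> R)) -> (Q -> ~Q)))) = min(0.81, 0) = 0
~(P & ((Q | ~R) -> ((~~Q | (Q -> R)) -> (Q -> ~Q)))): Gödel ¬ of 0 = 1 (operand is 0)
(Q -> Q): 0.1 ≤ 0.1, so result = 1
(~(P & ((Q | ~R) -> ((~~Q | (Q -> R)) -> (Q -> ~Q)))) & (Q -> Q)) = min(1, 1) = 1
(P | R) = max(0.81, 0.8) = 0.81
~P: Gödel ¬ of 0.81 = 0 (operand ≠ 0)
(~P -> R): 0 ≤ 0.8, so result = 1
((P | R) & (~P -> R)) = min(0.81, 1) = 0.81
((~(P & ((Q | ~R) -> ((~~Q | (Q -> R)) -> (Q -> ~Q)))) & (Q -> Q)) & ((P | R) & (~P -> R))) = min(1, 0.81) = 0.81

0.81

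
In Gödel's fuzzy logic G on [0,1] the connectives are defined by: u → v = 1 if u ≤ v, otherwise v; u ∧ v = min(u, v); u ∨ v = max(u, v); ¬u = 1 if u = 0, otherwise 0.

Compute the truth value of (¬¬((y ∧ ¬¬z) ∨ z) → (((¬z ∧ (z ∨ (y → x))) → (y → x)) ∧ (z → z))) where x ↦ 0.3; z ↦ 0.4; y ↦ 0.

1.00

¬z: Gödel ¬ of 0.4 = 0 (operand ≠ 0)
¬¬z: Gödel ¬ of 0 = 1 (operand is 0)
(y ∧ ¬¬z) = min(0, 1) = 0
((y ∧ ¬¬z) ∨ z) = max(0, 0.4) = 0.4
¬((y ∧ ¬¬z) ∨ z): Gödel ¬ of 0.4 = 0 (operand ≠ 0)
¬¬((y ∧ ¬¬z) ∨ z): Gödel ¬ of 0 = 1 (operand is 0)
¬z: Gödel ¬ of 0.4 = 0 (operand ≠ 0)
(y → x): 0 ≤ 0.3, so result = 1
(z ∨ (y → x)) = max(0.4, 1) = 1
(¬z ∧ (z ∨ (y → x))) = min(0, 1) = 0
(y → x): 0 ≤ 0.3, so result = 1
((¬z ∧ (z ∨ (y → x))) → (y → x)): 0 ≤ 1, so result = 1
(z → z): 0.4 ≤ 0.4, so result = 1
(((¬z ∧ (z ∨ (y → x))) → (y → x)) ∧ (z → z)) = min(1, 1) = 1
(¬¬((y ∧ ¬¬z) ∨ z) → (((¬z ∧ (z ∨ (y → x))) → (y → x)) ∧ (z → z))): 1 ≤ 1, so result = 1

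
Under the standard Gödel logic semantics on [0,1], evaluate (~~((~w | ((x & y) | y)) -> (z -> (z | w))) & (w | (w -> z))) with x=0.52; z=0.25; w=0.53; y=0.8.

~w: Gödel ¬ of 0.53 = 0 (operand ≠ 0)
(x & y) = min(0.52, 0.8) = 0.52
((x & y) | y) = max(0.52, 0.8) = 0.8
(~w | ((x & y) | y)) = max(0, 0.8) = 0.8
(z | w) = max(0.25, 0.53) = 0.53
(z -> (z | w)): 0.25 ≤ 0.53, so result = 1
((~w | ((x & y) | y)) -> (z -> (z | w))): 0.8 ≤ 1, so result = 1
~((~w | ((x & y) | y)) -> (z -> (z | w))): Gödel ¬ of 1 = 0 (operand ≠ 0)
~~((~w | ((x & y) | y)) -> (z -> (z | w))): Gödel ¬ of 0 = 1 (operand is 0)
(w -> z): 0.53 > 0.25, so result = 0.25
(w | (w -> z)) = max(0.53, 0.25) = 0.53
(~~((~w | ((x & y) | y)) -> (z -> (z | w))) & (w | (w -> z))) = min(1, 0.53) = 0.53

0.53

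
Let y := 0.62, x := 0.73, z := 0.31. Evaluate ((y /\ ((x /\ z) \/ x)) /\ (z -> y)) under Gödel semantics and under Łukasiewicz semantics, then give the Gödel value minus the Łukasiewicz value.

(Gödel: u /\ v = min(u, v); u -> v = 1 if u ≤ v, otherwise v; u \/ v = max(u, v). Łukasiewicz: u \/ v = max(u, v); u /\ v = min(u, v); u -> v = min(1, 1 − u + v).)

Gödel evaluation:
  (x /\ z) = min(0.73, 0.31) = 0.31
  ((x /\ z) \/ x) = max(0.31, 0.73) = 0.73
  (y /\ ((x /\ z) \/ x)) = min(0.62, 0.73) = 0.62
  (z -> y): 0.31 ≤ 0.62, so result = 1
  ((y /\ ((x /\ z) \/ x)) /\ (z -> y)) = min(0.62, 1) = 0.62
  Gödel value = 0.62
Łukasiewicz evaluation:
  (x /\ z) = min(0.73, 0.31) = 0.31
  ((x /\ z) \/ x) = max(0.31, 0.73) = 0.73
  (y /\ ((x /\ z) \/ x)) = min(0.62, 0.73) = 0.62
  (z -> y): min(1, 1 − 0.31 + 0.62) = 1
  ((y /\ ((x /\ z) \/ x)) /\ (z -> y)) = min(0.62, 1) = 0.62
  Łukasiewicz value = 0.62
Difference: 0.62 − 0.62 = 0.00

0.00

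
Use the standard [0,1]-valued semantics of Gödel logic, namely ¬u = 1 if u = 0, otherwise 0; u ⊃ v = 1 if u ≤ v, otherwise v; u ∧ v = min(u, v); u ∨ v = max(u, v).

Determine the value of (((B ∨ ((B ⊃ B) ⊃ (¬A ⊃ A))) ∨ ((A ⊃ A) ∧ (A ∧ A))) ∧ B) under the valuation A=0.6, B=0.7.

(B ⊃ B): 0.7 ≤ 0.7, so result = 1
¬A: Gödel ¬ of 0.6 = 0 (operand ≠ 0)
(¬A ⊃ A): 0 ≤ 0.6, so result = 1
((B ⊃ B) ⊃ (¬A ⊃ A)): 1 ≤ 1, so result = 1
(B ∨ ((B ⊃ B) ⊃ (¬A ⊃ A))) = max(0.7, 1) = 1
(A ⊃ A): 0.6 ≤ 0.6, so result = 1
(A ∧ A) = min(0.6, 0.6) = 0.6
((A ⊃ A) ∧ (A ∧ A)) = min(1, 0.6) = 0.6
((B ∨ ((B ⊃ B) ⊃ (¬A ⊃ A))) ∨ ((A ⊃ A) ∧ (A ∧ A))) = max(1, 0.6) = 1
(((B ∨ ((B ⊃ B) ⊃ (¬A ⊃ A))) ∨ ((A ⊃ A) ∧ (A ∧ A))) ∧ B) = min(1, 0.7) = 0.7

0.70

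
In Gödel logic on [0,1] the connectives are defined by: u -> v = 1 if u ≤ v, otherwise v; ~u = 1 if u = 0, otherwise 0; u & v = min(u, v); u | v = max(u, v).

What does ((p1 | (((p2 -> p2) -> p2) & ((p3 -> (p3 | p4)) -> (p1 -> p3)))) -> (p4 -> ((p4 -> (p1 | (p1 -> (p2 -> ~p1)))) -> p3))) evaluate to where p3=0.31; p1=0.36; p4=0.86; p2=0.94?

(p2 -> p2): 0.94 ≤ 0.94, so result = 1
((p2 -> p2) -> p2): 1 > 0.94, so result = 0.94
(p3 | p4) = max(0.31, 0.86) = 0.86
(p3 -> (p3 | p4)): 0.31 ≤ 0.86, so result = 1
(p1 -> p3): 0.36 > 0.31, so result = 0.31
((p3 -> (p3 | p4)) -> (p1 -> p3)): 1 > 0.31, so result = 0.31
(((p2 -> p2) -> p2) & ((p3 -> (p3 | p4)) -> (p1 -> p3))) = min(0.94, 0.31) = 0.31
(p1 | (((p2 -> p2) -> p2) & ((p3 -> (p3 | p4)) -> (p1 -> p3)))) = max(0.36, 0.31) = 0.36
~p1: Gödel ¬ of 0.36 = 0 (operand ≠ 0)
(p2 -> ~p1): 0.94 > 0, so result = 0
(p1 -> (p2 -> ~p1)): 0.36 > 0, so result = 0
(p1 | (p1 -> (p2 -> ~p1))) = max(0.36, 0) = 0.36
(p4 -> (p1 | (p1 -> (p2 -> ~p1)))): 0.86 > 0.36, so result = 0.36
((p4 -> (p1 | (p1 -> (p2 -> ~p1)))) -> p3): 0.36 > 0.31, so result = 0.31
(p4 -> ((p4 -> (p1 | (p1 -> (p2 -> ~p1)))) -> p3)): 0.86 > 0.31, so result = 0.31
((p1 | (((p2 -> p2) -> p2) & ((p3 -> (p3 | p4)) -> (p1 -> p3)))) -> (p4 -> ((p4 -> (p1 | (p1 -> (p2 -> ~p1)))) -> p3))): 0.36 > 0.31, so result = 0.31

0.31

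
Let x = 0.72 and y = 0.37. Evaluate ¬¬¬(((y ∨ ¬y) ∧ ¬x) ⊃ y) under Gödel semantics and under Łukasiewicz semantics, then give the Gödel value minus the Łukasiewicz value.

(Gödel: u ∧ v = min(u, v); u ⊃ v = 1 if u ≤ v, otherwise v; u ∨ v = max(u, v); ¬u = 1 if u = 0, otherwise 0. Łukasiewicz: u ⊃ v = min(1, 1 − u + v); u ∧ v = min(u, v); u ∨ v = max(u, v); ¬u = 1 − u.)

Gödel evaluation:
  ¬y: Gödel ¬ of 0.37 = 0 (operand ≠ 0)
  (y ∨ ¬y) = max(0.37, 0) = 0.37
  ¬x: Gödel ¬ of 0.72 = 0 (operand ≠ 0)
  ((y ∨ ¬y) ∧ ¬x) = min(0.37, 0) = 0
  (((y ∨ ¬y) ∧ ¬x) ⊃ y): 0 ≤ 0.37, so result = 1
  ¬(((y ∨ ¬y) ∧ ¬x) ⊃ y): Gödel ¬ of 1 = 0 (operand ≠ 0)
  ¬¬(((y ∨ ¬y) ∧ ¬x) ⊃ y): Gödel ¬ of 0 = 1 (operand is 0)
  ¬¬¬(((y ∨ ¬y) ∧ ¬x) ⊃ y): Gödel ¬ of 1 = 0 (operand ≠ 0)
  Gödel value = 0
Łukasiewicz evaluation:
  ¬y: Łukasiewicz ¬ gives 1 − 0.37 = 0.63
  (y ∨ ¬y) = max(0.37, 0.63) = 0.63
  ¬x: Łukasiewicz ¬ gives 1 − 0.72 = 0.28
  ((y ∨ ¬y) ∧ ¬x) = min(0.63, 0.28) = 0.28
  (((y ∨ ¬y) ∧ ¬x) ⊃ y): min(1, 1 − 0.28 + 0.37) = 1
  ¬(((y ∨ ¬y) ∧ ¬x) ⊃ y): Łukasiewicz ¬ gives 1 − 1 = 0
  ¬¬(((y ∨ ¬y) ∧ ¬x) ⊃ y): Łukasiewicz ¬ gives 1 − 0 = 1
  ¬¬¬(((y ∨ ¬y) ∧ ¬x) ⊃ y): Łukasiewicz ¬ gives 1 − 1 = 0
  Łukasiewicz value = 0
Difference: 0 − 0 = 0.00

0.00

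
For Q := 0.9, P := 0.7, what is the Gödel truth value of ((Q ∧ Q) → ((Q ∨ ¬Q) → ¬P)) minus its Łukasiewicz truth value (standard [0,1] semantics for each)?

Gödel evaluation:
  (Q ∧ Q) = min(0.9, 0.9) = 0.9
  ¬Q: Gödel ¬ of 0.9 = 0 (operand ≠ 0)
  (Q ∨ ¬Q) = max(0.9, 0) = 0.9
  ¬P: Gödel ¬ of 0.7 = 0 (operand ≠ 0)
  ((Q ∨ ¬Q) → ¬P): 0.9 > 0, so result = 0
  ((Q ∧ Q) → ((Q ∨ ¬Q) → ¬P)): 0.9 > 0, so result = 0
  Gödel value = 0
Łukasiewicz evaluation:
  (Q ∧ Q) = min(0.9, 0.9) = 0.9
  ¬Q: Łukasiewicz ¬ gives 1 − 0.9 = 0.1
  (Q ∨ ¬Q) = max(0.9, 0.1) = 0.9
  ¬P: Łukasiewicz ¬ gives 1 − 0.7 = 0.3
  ((Q ∨ ¬Q) → ¬P): min(1, 1 − 0.9 + 0.3) = 0.4
  ((Q ∧ Q) → ((Q ∨ ¬Q) → ¬P)): min(1, 1 − 0.9 + 0.4) = 0.5
  Łukasiewicz value = 0.5
Difference: 0 − 0.5 = -0.50

-0.50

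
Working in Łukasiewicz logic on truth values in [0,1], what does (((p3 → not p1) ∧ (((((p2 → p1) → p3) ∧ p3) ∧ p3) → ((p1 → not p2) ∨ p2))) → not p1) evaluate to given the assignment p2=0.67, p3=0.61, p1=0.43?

not p1: Łukasiewicz ¬ gives 1 − 0.43 = 0.57
(p3 → not p1): min(1, 1 − 0.61 + 0.57) = 0.96
(p2 → p1): min(1, 1 − 0.67 + 0.43) = 0.76
((p2 → p1) → p3): min(1, 1 − 0.76 + 0.61) = 0.85
(((p2 → p1) → p3) ∧ p3) = min(0.85, 0.61) = 0.61
((((p2 → p1) → p3) ∧ p3) ∧ p3) = min(0.61, 0.61) = 0.61
not p2: Łukasiewicz ¬ gives 1 − 0.67 = 0.33
(p1 → not p2): min(1, 1 − 0.43 + 0.33) = 0.9
((p1 → not p2) ∨ p2) = max(0.9, 0.67) = 0.9
(((((p2 → p1) → p3) ∧ p3) ∧ p3) → ((p1 → not p2) ∨ p2)): min(1, 1 − 0.61 + 0.9) = 1
((p3 → not p1) ∧ (((((p2 → p1) → p3) ∧ p3) ∧ p3) → ((p1 → not p2) ∨ p2))) = min(0.96, 1) = 0.96
not p1: Łukasiewicz ¬ gives 1 − 0.43 = 0.57
(((p3 → not p1) ∧ (((((p2 → p1) → p3) ∧ p3) ∧ p3) → ((p1 → not p2) ∨ p2))) → not p1): min(1, 1 − 0.96 + 0.57) = 0.61

0.61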